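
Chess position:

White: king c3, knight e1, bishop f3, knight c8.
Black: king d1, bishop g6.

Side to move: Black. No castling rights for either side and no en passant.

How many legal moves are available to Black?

2

Black to move; king on d1.
In check: yes, from the white bishop on f3.
Legal moves: Kxe1, Kc1.
Count: 2.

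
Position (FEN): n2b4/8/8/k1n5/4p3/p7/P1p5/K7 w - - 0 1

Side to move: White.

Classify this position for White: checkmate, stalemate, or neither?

stalemate

White to move; white king on a1.
In check: no.
King squares — b1: attacked by Pc2; a2: own pawn; b2: attacked by Pa3.
Legal moves for White: none.
Not in check and no legal moves → stalemate.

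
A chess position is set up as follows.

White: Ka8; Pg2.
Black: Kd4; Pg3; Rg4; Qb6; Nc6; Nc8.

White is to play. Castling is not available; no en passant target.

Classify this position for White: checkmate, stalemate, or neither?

White to move; white king on a8.
In check: no.
King squares — a7: attacked by Qb6; b7: attacked by Qb6; b8: attacked by Qb6.
Legal moves for White: none.
Not in check and no legal moves → stalemate.

stalemate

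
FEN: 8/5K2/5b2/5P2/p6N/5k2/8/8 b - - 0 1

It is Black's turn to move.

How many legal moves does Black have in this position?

8

Black to move; king on f3.
In check: yes, from the white knight on h4.
Legal moves: Kg4, Kf4, Ke4, Kg3, Ke3, Kf2, Ke2, Bxh4.
Count: 8.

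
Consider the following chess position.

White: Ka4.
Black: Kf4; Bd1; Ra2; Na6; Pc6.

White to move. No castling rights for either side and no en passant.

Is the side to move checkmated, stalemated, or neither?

checkmate

White to move; white king on a4.
In check: yes, from the black bishop on d1 and the black rook on a2.
King squares — a3: attacked by Ra2; b3: attacked by Bd1; b4: attacked by Na6; a5: attacked by Ra2; b5: attacked by Pc6.
Legal moves for White: none.
In check with no legal moves → checkmate.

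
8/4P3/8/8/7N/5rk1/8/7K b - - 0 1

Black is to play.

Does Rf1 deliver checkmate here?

yes

After Rf1: white king on h1; in check: yes, from the black rook on f1.
King squares — g1: attacked by Rf1; g2: attacked by Kg3; h2: attacked by Kg3.
White has no legal moves → checkmate.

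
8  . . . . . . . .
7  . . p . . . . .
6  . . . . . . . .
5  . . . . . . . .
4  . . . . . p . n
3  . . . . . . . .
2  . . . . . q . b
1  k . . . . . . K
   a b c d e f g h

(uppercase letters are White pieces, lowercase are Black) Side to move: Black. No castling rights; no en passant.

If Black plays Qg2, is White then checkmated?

yes

After Qg2: white king on h1; in check: yes, from the black queen on g2.
King squares — g1: attacked by Qg2; g2: attacked by Nh4; h2: attacked by Qg2.
White has no legal moves → checkmate.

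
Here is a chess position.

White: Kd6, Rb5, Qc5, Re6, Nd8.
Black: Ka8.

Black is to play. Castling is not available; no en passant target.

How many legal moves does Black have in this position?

0

Black to move; king on a8.
In check: no.
Legal moves: none.
Count: 0.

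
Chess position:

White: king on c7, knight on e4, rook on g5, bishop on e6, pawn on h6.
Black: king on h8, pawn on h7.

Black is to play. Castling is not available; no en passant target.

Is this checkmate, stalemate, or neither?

stalemate

Black to move; black king on h8.
In check: no.
King squares — g7: attacked by Rg5; h7: own pawn; g8: attacked by Rg5.
Legal moves for Black: none.
Not in check and no legal moves → stalemate.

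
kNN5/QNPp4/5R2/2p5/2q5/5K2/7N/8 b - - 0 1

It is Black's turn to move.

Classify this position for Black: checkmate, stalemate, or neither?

checkmate

Black to move; black king on a8.
In check: yes, from the white queen on a7.
King squares — a7: attacked by Nc8; b7: attacked by Qa7; b8: attacked by Qa7.
Legal moves for Black: none.
In check with no legal moves → checkmate.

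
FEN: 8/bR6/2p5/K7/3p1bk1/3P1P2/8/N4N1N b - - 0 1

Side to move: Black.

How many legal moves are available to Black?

6

Black to move; king on g4.
In check: yes, from the white pawn on f3.
Legal moves: Kh5, Kg5, Kf5, Kh4, Kh3, Kxf3.
Count: 6.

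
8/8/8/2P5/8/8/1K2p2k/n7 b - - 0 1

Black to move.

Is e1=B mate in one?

no

After e1=B: white king on b2; in check: no.
White is not in check, so this cannot be checkmate.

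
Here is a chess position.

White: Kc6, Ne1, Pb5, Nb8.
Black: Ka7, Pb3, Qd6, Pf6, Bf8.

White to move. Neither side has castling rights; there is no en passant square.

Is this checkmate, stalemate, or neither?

checkmate

White to move; white king on c6.
In check: yes, from the black queen on d6.
King squares — b5: own pawn; c5: attacked by Qd6; d5: attacked by Qd6; b6: attacked by Qd6; d6: attacked by Bf8; b7: attacked by Ka7; c7: attacked by Qd6; d7: attacked by Qd6.
Legal moves for White: none.
In check with no legal moves → checkmate.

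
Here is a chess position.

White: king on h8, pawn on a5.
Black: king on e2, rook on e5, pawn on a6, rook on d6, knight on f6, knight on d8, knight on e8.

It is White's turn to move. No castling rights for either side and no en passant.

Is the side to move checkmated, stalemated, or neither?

White to move; white king on h8.
In check: no.
King squares — g7: attacked by Ne8; h7: attacked by Nf6; g8: attacked by Nf6.
Legal moves for White: none.
Not in check and no legal moves → stalemate.

stalemate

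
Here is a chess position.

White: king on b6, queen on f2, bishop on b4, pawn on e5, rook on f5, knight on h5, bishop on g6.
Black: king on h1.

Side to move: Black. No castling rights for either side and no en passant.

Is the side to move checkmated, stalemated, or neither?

Black to move; black king on h1.
In check: no.
King squares — g1: attacked by Qf2; g2: attacked by Qf2; h2: attacked by Qf2.
Legal moves for Black: none.
Not in check and no legal moves → stalemate.

stalemate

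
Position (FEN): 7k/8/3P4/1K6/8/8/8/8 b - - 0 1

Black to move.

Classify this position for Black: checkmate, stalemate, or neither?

Black to move; black king on h8.
In check: no.
Legal moves for Black: Kg8, Kh7, Kg7.
Black has 3 legal moves and is not in check → neither.

neither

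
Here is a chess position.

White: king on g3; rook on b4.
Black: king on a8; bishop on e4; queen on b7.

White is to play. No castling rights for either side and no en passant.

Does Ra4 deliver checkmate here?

no

After Ra4: black king on a8; in check: yes, from the white rook on a4.
Black has 3 legal replies: Kb8, Qa7, Qa6.
In check but a legal move exists → not checkmate.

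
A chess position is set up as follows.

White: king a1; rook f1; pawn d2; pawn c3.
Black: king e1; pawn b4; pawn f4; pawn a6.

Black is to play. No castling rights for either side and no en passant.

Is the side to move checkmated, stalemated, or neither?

neither

Black to move; black king on e1.
In check: yes, from the white rook on f1.
Legal moves for Black: Ke2, Kxd2, Kxf1.
Black is in check but has 3 legal moves → neither.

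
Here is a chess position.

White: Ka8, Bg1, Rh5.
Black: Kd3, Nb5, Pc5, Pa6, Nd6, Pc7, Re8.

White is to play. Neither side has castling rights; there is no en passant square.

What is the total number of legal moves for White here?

0

White to move; king on a8.
In check: yes, from the black rook on e8.
Legal moves: none.
Count: 0.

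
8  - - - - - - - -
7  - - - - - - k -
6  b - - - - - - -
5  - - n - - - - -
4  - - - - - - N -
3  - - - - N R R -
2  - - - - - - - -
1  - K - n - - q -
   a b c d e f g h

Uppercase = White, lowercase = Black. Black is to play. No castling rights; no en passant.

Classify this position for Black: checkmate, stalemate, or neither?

Black to move; black king on g7.
In check: no.
Legal moves for Black include: Kh8, Kg8, Kh7, Kg6, Bc8, Bb7, Bb5, Bc4, Bd3+, Be2, Bf1, Nd7, Nb7, Ne6, Ne4, Na4, Nd3, Nb3, ... (list truncated; more exist).
Black has legal moves and is not in check → neither.

neither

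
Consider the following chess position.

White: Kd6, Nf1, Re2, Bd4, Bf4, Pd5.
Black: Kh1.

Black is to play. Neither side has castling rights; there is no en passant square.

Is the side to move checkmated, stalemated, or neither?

stalemate

Black to move; black king on h1.
In check: no.
King squares — g1: attacked by Bd4; g2: attacked by Re2; h2: attacked by Nf1.
Legal moves for Black: none.
Not in check and no legal moves → stalemate.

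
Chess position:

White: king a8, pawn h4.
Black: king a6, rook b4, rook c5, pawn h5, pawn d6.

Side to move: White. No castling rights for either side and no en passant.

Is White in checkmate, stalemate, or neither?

stalemate

White to move; white king on a8.
In check: no.
King squares — a7: attacked by Ka6; b7: attacked by Rb4; b8: attacked by Rb4.
Legal moves for White: none.
Not in check and no legal moves → stalemate.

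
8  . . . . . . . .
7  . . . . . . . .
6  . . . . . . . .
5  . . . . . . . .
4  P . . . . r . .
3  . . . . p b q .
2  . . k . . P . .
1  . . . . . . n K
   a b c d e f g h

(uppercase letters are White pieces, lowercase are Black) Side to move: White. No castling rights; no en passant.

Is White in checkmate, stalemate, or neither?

checkmate

White to move; white king on h1.
In check: yes, from the black bishop on f3.
King squares — g1: attacked by Qg3; g2: attacked by Bf3; h2: attacked by Qg3.
Legal moves for White: none.
In check with no legal moves → checkmate.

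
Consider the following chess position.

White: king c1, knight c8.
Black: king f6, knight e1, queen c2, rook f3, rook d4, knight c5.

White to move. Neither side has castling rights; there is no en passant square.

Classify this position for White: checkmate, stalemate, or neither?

checkmate

White to move; white king on c1.
In check: yes, from the black queen on c2.
King squares — b1: attacked by Qc2; d1: attacked by Qc2; b2: attacked by Qc2; c2: attacked by Ne1; d2: attacked by Qc2.
Legal moves for White: none.
In check with no legal moves → checkmate.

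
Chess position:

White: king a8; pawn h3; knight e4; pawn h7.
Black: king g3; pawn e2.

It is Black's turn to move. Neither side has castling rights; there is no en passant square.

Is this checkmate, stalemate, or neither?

neither

Black to move; black king on g3.
In check: yes, from the white knight on e4.
King squares — f2: attacked by Ne4; g2: available; h2: available; f3: available; h3: available; f4: available; g4: attacked by Ph3; h4: available.
Legal moves for Black: Kh4, Kf4, Kxh3, Kf3, Kh2, Kg2.
Black is in check but has 6 legal moves → neither.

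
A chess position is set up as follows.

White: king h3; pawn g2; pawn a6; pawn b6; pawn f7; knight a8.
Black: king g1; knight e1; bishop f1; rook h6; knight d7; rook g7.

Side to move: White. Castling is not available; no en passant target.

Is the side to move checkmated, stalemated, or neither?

White to move; white king on h3.
In check: yes, from the black rook on h6.
King squares — g2: own pawn; h2: attacked by Kg1; g3: attacked by Rg7; g4: attacked by Rg7; h4: attacked by Rh6.
Legal moves for White: none.
In check with no legal moves → checkmate.

checkmate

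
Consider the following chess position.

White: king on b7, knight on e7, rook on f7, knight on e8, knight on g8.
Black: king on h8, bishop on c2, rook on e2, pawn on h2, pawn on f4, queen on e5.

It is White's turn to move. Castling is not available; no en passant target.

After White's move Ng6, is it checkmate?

no

After Ng6: black king on h8; in check: yes, from the white knight on g6.
Black has 2 legal replies: Kxg8, Bxg6.
In check but a legal move exists → not checkmate.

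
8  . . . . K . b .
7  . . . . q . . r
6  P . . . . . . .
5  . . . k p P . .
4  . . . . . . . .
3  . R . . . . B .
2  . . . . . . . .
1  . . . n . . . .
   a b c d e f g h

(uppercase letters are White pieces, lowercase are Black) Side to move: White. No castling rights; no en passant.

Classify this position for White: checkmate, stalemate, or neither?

checkmate

White to move; white king on e8.
In check: yes, from the black queen on e7.
King squares — d7: attacked by Qe7; e7: attacked by Rh7; f7: attacked by Qe7; d8: attacked by Qe7; f8: attacked by Qe7.
Legal moves for White: none.
In check with no legal moves → checkmate.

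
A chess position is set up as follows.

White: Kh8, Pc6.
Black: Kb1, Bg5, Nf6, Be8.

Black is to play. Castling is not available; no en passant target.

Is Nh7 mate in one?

After Nh7: white king on h8; in check: no.
White is not in check, so this cannot be checkmate.

no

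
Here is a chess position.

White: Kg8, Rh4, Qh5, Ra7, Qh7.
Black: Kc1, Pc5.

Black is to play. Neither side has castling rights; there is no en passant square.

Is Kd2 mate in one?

After Kd2: white king on g8; in check: no.
White is not in check, so this cannot be checkmate.

no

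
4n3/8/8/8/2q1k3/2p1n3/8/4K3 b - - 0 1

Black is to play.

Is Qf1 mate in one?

yes

After Qf1: white king on e1; in check: yes, from the black queen on f1.
King squares — d1: attacked by Qf1; f1: attacked by Ne3; d2: attacked by Pc3; e2: attacked by Qf1; f2: attacked by Qf1.
White has no legal moves → checkmate.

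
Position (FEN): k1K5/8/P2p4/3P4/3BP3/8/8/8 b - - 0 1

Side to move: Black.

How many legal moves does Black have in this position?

0

Black to move; king on a8.
In check: no.
Legal moves: none.
Count: 0.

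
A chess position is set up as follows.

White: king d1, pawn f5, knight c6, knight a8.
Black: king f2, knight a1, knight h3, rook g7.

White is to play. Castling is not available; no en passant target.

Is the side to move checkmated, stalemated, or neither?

neither

White to move; white king on d1.
In check: no.
Legal moves for White: Nc7, Nb6, Nd8, Nb8, Ne7, Na7, Ne5, Na5, Nd4, Nb4, Kd2, Kc1, f6.
White has 13 legal moves and is not in check → neither.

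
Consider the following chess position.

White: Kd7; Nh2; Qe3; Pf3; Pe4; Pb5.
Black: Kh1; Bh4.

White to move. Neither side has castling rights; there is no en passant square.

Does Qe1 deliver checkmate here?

no

After Qe1: black king on h1; in check: yes, from the white queen on e1.
Black has 3 legal replies: Kxh2, Kg2, Bxe1.
In check but a legal move exists → not checkmate.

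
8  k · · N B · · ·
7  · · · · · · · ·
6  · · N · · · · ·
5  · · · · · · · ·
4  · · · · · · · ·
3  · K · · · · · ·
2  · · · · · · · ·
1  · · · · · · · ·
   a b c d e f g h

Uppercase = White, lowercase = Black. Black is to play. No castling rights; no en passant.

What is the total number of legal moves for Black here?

0

Black to move; king on a8.
In check: no.
Legal moves: none.
Count: 0.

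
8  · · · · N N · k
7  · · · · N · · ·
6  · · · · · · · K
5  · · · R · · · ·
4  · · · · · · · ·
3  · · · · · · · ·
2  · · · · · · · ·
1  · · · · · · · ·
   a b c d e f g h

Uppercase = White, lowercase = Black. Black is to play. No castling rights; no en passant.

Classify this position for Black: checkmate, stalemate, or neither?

Black to move; black king on h8.
In check: no.
King squares — g7: attacked by Kh6; h7: attacked by Kh6; g8: attacked by Ne7.
Legal moves for Black: none.
Not in check and no legal moves → stalemate.

stalemate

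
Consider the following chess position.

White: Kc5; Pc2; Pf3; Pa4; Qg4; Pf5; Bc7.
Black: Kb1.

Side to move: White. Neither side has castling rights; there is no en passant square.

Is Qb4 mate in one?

After Qb4: black king on b1; in check: yes, from the white queen on b4.
Black has 4 legal replies: Kxc2, Ka2, Kc1, Ka1.
In check but a legal move exists → not checkmate.

no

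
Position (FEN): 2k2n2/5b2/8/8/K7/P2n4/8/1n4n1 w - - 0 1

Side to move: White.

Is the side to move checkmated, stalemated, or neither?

neither

White to move; white king on a4.
In check: no.
Legal moves for White: Kb5, Ka5.
White has 2 legal moves and is not in check → neither.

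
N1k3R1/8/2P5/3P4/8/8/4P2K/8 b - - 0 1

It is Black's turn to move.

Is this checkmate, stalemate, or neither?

checkmate

Black to move; black king on c8.
In check: yes, from the white rook on g8.
King squares — b7: attacked by Pc6; c7: attacked by Na8; d7: attacked by Pc6; b8: attacked by Rg8; d8: attacked by Rg8.
Legal moves for Black: none.
In check with no legal moves → checkmate.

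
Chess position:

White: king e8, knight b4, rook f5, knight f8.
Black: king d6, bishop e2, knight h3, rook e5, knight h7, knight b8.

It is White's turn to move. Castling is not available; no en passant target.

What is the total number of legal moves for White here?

White to move; king on e8.
In check: yes, from the black rook on e5.
Legal moves: Kd8, Kf7, Ne6, Rxe5.
Count: 4.

4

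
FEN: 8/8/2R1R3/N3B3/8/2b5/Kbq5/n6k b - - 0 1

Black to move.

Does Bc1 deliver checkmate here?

yes

After Bc1: white king on a2; in check: yes, from the black queen on c2.
King squares — a1: attacked by Bc3; b1: attacked by Qc2; b2: attacked by Bc1; a3: attacked by Bc1; b3: attacked by Na1.
White has no legal moves → checkmate.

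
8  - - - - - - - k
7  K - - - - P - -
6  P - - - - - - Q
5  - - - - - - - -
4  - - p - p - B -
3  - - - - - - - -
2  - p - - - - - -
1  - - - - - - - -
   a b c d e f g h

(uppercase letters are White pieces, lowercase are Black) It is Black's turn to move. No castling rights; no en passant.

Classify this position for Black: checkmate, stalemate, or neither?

Black to move; black king on h8.
In check: yes, from the white queen on h6.
King squares — g7: attacked by Qh6; h7: attacked by Qh6; g8: attacked by Pf7.
Legal moves for Black: none.
In check with no legal moves → checkmate.

checkmate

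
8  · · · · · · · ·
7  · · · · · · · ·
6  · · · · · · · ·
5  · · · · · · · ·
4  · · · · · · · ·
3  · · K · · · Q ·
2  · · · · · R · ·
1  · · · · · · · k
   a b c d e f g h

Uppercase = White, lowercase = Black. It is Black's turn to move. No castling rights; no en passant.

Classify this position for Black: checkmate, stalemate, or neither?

Black to move; black king on h1.
In check: no.
King squares — g1: attacked by Qg3; g2: attacked by Rf2; h2: attacked by Rf2.
Legal moves for Black: none.
Not in check and no legal moves → stalemate.

stalemate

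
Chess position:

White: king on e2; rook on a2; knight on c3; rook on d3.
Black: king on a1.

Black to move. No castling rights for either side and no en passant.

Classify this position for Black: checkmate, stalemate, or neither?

checkmate

Black to move; black king on a1.
In check: yes, from the white rook on a2.
King squares — b1: attacked by Nc3; a2: attacked by Nc3; b2: attacked by Ra2.
Legal moves for Black: none.
In check with no legal moves → checkmate.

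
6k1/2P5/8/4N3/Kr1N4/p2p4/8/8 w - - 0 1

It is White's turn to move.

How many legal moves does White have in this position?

3

White to move; king on a4.
In check: yes, from the black rook on b4.
Legal moves: Ka5, Kxb4, Kxa3.
Count: 3.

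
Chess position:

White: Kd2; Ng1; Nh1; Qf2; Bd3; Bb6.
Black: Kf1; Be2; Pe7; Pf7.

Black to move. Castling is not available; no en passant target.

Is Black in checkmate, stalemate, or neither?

checkmate

Black to move; black king on f1.
In check: yes, from the white queen on f2.
King squares — e1: attacked by Kd2; g1: attacked by Qf2; e2: own bishop; f2: attacked by Nh1; g2: attacked by Qf2.
Legal moves for Black: none.
In check with no legal moves → checkmate.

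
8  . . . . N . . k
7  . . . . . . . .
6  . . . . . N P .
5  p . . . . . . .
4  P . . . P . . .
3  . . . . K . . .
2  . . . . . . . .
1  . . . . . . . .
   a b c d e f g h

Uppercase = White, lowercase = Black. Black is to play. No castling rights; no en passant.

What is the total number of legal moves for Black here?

0

Black to move; king on h8.
In check: no.
Legal moves: none.
Count: 0.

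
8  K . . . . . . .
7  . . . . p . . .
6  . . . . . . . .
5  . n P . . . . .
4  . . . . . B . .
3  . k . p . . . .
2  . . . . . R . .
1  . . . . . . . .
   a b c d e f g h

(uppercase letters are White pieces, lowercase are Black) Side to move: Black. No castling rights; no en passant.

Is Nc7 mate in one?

no

After Nc7: white king on a8; in check: yes, from the black knight on c7.
White has 4 legal replies: Kb8, Kb7, Ka7, Bxc7.
In check but a legal move exists → not checkmate.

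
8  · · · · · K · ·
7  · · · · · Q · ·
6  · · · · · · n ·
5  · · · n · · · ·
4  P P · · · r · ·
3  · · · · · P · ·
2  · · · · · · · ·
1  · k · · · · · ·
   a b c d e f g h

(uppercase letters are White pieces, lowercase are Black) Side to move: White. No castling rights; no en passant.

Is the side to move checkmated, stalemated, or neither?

White to move; white king on f8.
In check: yes, from the black knight on g6.
King squares — e7: attacked by Nd5; f7: own queen; g7: available; e8: available; g8: available.
Legal moves for White: Kg8, Ke8, Kg7.
White is in check but has 3 legal moves → neither.

neither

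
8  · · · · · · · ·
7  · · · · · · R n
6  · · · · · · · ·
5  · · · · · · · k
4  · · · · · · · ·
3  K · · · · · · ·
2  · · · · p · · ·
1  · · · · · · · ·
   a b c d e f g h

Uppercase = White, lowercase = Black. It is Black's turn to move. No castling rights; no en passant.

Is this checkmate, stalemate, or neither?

Black to move; black king on h5.
In check: no.
Legal moves for Black: Nf8, Nf6, Ng5, Kh6, Kh4, e1=Q, e1=R, e1=B, e1=N.
Black has 9 legal moves and is not in check → neither.

neither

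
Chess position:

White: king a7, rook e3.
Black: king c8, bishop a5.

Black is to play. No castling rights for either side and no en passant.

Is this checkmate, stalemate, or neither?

neither

Black to move; black king on c8.
In check: no.
Legal moves for Black: Kd8, Kd7, Kc7, Bd8, Bc7, Bb6+, Bb4, Bc3, Bd2, Be1.
Black has 10 legal moves and is not in check → neither.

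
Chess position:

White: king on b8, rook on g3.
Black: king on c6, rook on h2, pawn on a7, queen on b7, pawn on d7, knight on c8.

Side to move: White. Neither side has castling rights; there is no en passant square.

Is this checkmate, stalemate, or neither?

White to move; white king on b8.
In check: yes, from the black queen on b7.
King squares — a7: attacked by Qb7; b7: attacked by Kc6; c7: attacked by Kc6; a8: attacked by Qb7; c8: attacked by Qb7.
Legal moves for White: none.
In check with no legal moves → checkmate.

checkmate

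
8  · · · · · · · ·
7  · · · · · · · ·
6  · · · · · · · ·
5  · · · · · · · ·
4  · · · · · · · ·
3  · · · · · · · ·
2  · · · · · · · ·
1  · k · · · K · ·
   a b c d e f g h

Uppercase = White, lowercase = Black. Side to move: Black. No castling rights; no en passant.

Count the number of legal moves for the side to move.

Black to move; king on b1.
In check: no.
Legal moves: Kc2, Kb2, Ka2, Kc1, Ka1.
Count: 5.

5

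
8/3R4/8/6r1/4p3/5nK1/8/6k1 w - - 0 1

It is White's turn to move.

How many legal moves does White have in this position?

White to move; king on g3.
In check: yes, from the black rook on g5.
Legal moves: Kf4, Kh3.
Count: 2.

2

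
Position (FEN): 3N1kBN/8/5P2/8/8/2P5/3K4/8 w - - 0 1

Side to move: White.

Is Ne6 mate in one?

After Ne6: black king on f8; in check: yes, from the white knight on e6.
Black has 2 legal replies: Kxg8, Ke8.
In check but a legal move exists → not checkmate.

no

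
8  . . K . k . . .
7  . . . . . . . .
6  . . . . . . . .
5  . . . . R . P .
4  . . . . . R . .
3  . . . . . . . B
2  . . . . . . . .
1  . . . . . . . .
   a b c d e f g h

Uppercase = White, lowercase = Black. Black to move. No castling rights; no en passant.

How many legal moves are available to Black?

0

Black to move; king on e8.
In check: yes, from the white rook on e5.
Legal moves: none.
Count: 0.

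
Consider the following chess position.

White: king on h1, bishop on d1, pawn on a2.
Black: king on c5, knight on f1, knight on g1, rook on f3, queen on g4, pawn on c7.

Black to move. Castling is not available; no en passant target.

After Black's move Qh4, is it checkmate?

After Qh4: white king on h1; in check: yes, from the black queen on h4.
White has 2 legal replies: Kg2, Kxg1.
In check but a legal move exists → not checkmate.

no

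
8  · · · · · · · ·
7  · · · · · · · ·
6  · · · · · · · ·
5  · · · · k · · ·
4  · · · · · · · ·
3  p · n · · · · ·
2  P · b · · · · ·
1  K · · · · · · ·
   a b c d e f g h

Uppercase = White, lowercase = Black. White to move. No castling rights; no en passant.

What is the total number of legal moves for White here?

0

White to move; king on a1.
In check: no.
Legal moves: none.
Count: 0.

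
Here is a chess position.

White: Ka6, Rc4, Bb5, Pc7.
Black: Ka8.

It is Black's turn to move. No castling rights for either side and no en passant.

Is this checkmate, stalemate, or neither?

stalemate

Black to move; black king on a8.
In check: no.
King squares — a7: attacked by Ka6; b7: attacked by Ka6; b8: attacked by Pc7.
Legal moves for Black: none.
Not in check and no legal moves → stalemate.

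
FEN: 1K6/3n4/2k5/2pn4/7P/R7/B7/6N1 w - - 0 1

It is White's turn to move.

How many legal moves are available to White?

3

White to move; king on b8.
In check: yes, from the black knight on d7.
Legal moves: Kc8, Ka8, Ka7.
Count: 3.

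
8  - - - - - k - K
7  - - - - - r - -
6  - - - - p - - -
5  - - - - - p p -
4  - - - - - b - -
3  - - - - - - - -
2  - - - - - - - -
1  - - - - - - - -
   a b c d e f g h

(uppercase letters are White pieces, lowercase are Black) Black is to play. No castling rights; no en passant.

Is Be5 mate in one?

After Be5: white king on h8; in check: yes, from the black bishop on e5.
King squares — g7: attacked by Be5; h7: attacked by Rf7; g8: attacked by Kf8.
White has no legal moves → checkmate.

yes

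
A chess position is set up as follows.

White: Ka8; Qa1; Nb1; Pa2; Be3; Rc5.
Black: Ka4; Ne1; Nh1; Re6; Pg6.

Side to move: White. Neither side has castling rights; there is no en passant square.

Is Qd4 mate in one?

yes

After Qd4: black king on a4; in check: yes, from the white queen on d4.
King squares — a3: attacked by Nb1; b3: attacked by Pa2; b4: attacked by Qd4; a5: attacked by Rc5; b5: attacked by Rc5.
Black has no legal moves → checkmate.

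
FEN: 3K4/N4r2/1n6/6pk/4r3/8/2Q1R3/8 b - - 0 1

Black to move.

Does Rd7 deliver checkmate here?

After Rd7: white king on d8; in check: yes, from the black rook on d7.
King squares — c7: attacked by Rd7; d7: attacked by Nb6; e7: attacked by Re4; c8: attacked by Nb6; e8: attacked by Re4.
White has no legal moves → checkmate.

yes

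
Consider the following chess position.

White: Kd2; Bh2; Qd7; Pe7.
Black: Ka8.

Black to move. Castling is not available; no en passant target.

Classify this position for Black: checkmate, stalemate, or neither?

Black to move; black king on a8.
In check: no.
King squares — a7: attacked by Qd7; b7: attacked by Qd7; b8: attacked by Bh2.
Legal moves for Black: none.
Not in check and no legal moves → stalemate.

stalemate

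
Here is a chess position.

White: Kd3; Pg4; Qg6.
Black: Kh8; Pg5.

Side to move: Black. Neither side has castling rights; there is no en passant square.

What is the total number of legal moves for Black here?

0

Black to move; king on h8.
In check: no.
Legal moves: none.
Count: 0.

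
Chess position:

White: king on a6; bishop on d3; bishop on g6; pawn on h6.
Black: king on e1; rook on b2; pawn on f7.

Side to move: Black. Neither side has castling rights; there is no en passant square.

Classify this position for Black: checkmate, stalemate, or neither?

neither

Black to move; black king on e1.
In check: no.
Legal moves for Black include: Rb8, Rb7, Rb6+, Rb5, Rb4, Rb3, Rh2, Rg2, Rf2, Re2, Rd2, Rc2, Ra2+, Rb1, Kf2, Kd2, Kd1, fxg6, ... (list truncated; more exist).
Black has legal moves and is not in check → neither.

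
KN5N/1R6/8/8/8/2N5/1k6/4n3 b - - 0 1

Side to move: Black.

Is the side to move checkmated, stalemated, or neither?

neither

Black to move; black king on b2.
In check: yes, from the white rook on b7.
Legal moves for Black: Kxc3, Ka3, Kc2, Kc1, Ka1.
Black is in check but has 5 legal moves → neither.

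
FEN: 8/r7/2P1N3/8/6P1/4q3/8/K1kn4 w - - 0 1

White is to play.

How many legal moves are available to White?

0

White to move; king on a1.
In check: yes, from the black rook on a7.
Legal moves: none.
Count: 0.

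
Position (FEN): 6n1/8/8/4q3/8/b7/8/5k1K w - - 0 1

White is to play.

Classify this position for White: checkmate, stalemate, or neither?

White to move; white king on h1.
In check: no.
King squares — g1: attacked by Kf1; g2: attacked by Kf1; h2: attacked by Qe5.
Legal moves for White: none.
Not in check and no legal moves → stalemate.

stalemate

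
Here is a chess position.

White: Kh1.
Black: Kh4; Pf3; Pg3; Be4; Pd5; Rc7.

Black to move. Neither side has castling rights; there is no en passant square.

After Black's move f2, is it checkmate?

After f2: white king on h1; in check: yes, from the black bishop on e4.
King squares — g1: attacked by Pf2; g2: attacked by Be4; h2: attacked by Pg3.
White has no legal moves → checkmate.

yes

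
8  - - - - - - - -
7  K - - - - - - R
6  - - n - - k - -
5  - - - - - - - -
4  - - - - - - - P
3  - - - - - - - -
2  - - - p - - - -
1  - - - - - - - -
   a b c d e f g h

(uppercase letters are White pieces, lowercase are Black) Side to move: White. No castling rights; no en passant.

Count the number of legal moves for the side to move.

4

White to move; king on a7.
In check: yes, from the black knight on c6.
Legal moves: Ka8, Kb7, Kb6, Ka6.
Count: 4.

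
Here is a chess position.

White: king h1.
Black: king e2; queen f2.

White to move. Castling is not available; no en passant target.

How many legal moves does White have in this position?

White to move; king on h1.
In check: no.
Legal moves: none.
Count: 0.

0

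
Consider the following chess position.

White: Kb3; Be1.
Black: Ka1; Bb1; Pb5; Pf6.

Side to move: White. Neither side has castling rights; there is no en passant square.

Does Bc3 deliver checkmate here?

After Bc3: black king on a1; in check: yes, from the white bishop on c3.
King squares — b1: own bishop; a2: attacked by Kb3; b2: attacked by Kb3.
Black has no legal moves → checkmate.

yes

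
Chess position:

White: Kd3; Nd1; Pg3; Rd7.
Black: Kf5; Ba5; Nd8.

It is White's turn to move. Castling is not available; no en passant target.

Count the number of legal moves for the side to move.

White to move; king on d3.
In check: no.
Legal moves: Rxd8, Rh7, Rg7, Rf7+, Re7, Rc7, Rb7, Ra7, Rd6, Rd5+, Rd4, Kd4, Kc4, Ke3, Ke2, Kc2, Ne3+, Nc3, Nf2, Nb2, g4+.
Count: 21.

21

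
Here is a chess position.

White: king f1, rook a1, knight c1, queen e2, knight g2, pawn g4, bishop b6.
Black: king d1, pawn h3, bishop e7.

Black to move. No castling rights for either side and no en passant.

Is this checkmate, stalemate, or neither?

Black to move; black king on d1.
In check: yes, from the white queen on e2.
King squares — c1: attacked by Ra1; e1: attacked by Kf1; c2: attacked by Qe2; d2: attacked by Qe2; e2: attacked by Nc1.
Legal moves for Black: none.
In check with no legal moves → checkmate.

checkmate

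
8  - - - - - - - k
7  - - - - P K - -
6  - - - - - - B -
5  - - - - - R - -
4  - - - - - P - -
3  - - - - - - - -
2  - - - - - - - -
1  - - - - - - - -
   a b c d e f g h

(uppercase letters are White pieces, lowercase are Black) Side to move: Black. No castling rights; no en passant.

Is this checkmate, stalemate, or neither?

stalemate

Black to move; black king on h8.
In check: no.
King squares — g7: attacked by Kf7; h7: attacked by Bg6; g8: attacked by Kf7.
Legal moves for Black: none.
Not in check and no legal moves → stalemate.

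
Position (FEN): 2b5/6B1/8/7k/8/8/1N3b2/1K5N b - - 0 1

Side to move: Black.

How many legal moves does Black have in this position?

20

Black to move; king on h5.
In check: no.
Legal moves: Bd7, Bb7, Be6, Ba6, Bf5+, Bg4, Bh3, Kg6, Kg5, Kh4, Kg4, Ba7, Bb6, Bc5, Bh4, Bd4, Bg3, Be3, Bg1, Be1.
Count: 20.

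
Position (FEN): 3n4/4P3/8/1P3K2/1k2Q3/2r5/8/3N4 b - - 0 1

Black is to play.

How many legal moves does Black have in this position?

Black to move; king on b4.
In check: yes, from the white queen on e4.
Legal moves: Kc5, Kxb5, Ka5, Kb3, Ka3, Rc4.
Count: 6.

6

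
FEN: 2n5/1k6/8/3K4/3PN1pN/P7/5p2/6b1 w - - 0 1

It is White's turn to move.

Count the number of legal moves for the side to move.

White to move; king on d5.
In check: no.
Legal moves: Ke6, Ke5, Kc5, Kc4, Ng6, Nf5, Nf3, Ng2, Nf6, Nd6+, Ng5, Nc5+, Ng3, Nc3, Nxf2, Nd2, a4.
Count: 17.

17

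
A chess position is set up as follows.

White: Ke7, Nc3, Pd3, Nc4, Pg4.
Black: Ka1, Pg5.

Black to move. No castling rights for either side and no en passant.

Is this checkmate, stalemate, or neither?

stalemate

Black to move; black king on a1.
In check: no.
King squares — b1: attacked by Nc3; a2: attacked by Nc3; b2: attacked by Nc4.
Legal moves for Black: none.
Not in check and no legal moves → stalemate.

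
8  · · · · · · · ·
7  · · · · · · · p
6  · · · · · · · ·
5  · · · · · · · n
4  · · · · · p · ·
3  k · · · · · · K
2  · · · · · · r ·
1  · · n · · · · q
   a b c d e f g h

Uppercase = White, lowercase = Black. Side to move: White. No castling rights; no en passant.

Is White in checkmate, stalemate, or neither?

White to move; white king on h3.
In check: yes, from the black queen on h1.
King squares — g2: attacked by Qh1; h2: attacked by Qh1; g3: attacked by Rg2; g4: attacked by Rg2; h4: attacked by Qh1.
Legal moves for White: none.
In check with no legal moves → checkmate.

checkmate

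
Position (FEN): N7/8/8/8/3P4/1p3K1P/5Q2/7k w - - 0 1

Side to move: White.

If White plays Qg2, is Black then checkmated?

After Qg2: black king on h1; in check: yes, from the white queen on g2.
King squares — g1: attacked by Qg2; g2: attacked by Kf3; h2: attacked by Qg2.
Black has no legal moves → checkmate.

yes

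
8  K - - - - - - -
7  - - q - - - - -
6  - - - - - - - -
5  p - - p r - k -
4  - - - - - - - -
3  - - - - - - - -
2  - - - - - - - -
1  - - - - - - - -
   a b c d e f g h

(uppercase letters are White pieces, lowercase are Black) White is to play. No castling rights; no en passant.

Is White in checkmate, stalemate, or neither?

stalemate

White to move; white king on a8.
In check: no.
King squares — a7: attacked by Qc7; b7: attacked by Qc7; b8: attacked by Qc7.
Legal moves for White: none.
Not in check and no legal moves → stalemate.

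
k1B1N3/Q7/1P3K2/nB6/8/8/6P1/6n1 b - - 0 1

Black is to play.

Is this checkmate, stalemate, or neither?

checkmate

Black to move; black king on a8.
In check: yes, from the white queen on a7.
King squares — a7: attacked by Pb6; b7: attacked by Qa7; b8: attacked by Qa7.
Legal moves for Black: none.
In check with no legal moves → checkmate.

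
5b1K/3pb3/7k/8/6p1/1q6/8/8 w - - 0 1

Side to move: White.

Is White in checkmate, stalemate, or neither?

stalemate

White to move; white king on h8.
In check: no.
King squares — g7: attacked by Kh6; h7: attacked by Kh6; g8: attacked by Qb3.
Legal moves for White: none.
Not in check and no legal moves → stalemate.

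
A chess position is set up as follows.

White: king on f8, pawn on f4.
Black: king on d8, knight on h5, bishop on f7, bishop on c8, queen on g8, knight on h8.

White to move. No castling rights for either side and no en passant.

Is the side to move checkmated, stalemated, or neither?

White to move; white king on f8.
In check: yes, from the black queen on g8.
King squares — e7: attacked by Kd8; f7: attacked by Qg8; g7: attacked by Nh5; e8: attacked by Bf7; g8: attacked by Bf7.
Legal moves for White: none.
In check with no legal moves → checkmate.

checkmate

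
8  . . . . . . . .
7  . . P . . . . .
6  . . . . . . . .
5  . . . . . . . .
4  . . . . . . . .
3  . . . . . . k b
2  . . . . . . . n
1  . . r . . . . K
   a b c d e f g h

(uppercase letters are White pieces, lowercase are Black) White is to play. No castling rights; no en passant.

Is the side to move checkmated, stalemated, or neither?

checkmate

White to move; white king on h1.
In check: yes, from the black rook on c1.
King squares — g1: attacked by Rc1; g2: attacked by Kg3; h2: attacked by Kg3.
Legal moves for White: none.
In check with no legal moves → checkmate.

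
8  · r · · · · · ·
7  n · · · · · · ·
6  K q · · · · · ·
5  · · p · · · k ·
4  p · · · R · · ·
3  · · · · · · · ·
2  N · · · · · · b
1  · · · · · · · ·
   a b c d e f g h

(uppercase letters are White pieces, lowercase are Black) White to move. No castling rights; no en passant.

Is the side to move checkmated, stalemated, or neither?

White to move; white king on a6.
In check: yes, from the black queen on b6.
King squares — a5: attacked by Qb6; b5: attacked by Qb6; b6: attacked by Rb8; a7: attacked by Qb6; b7: attacked by Qb6.
Legal moves for White: none.
In check with no legal moves → checkmate.

checkmate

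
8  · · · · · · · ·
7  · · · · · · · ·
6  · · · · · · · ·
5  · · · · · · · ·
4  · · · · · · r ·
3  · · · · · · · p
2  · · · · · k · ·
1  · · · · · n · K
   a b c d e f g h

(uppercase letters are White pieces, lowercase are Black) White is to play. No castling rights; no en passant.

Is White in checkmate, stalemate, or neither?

stalemate

White to move; white king on h1.
In check: no.
King squares — g1: attacked by Kf2; g2: attacked by Kf2; h2: attacked by Nf1.
Legal moves for White: none.
Not in check and no legal moves → stalemate.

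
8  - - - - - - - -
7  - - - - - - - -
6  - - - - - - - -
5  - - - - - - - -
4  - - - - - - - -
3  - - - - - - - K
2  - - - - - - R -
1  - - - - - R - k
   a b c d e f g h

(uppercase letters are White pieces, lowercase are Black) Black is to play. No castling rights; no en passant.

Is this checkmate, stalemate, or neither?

Black to move; black king on h1.
In check: yes, from the white rook on f1.
King squares — g1: attacked by Rf1; g2: attacked by Kh3; h2: attacked by Rg2.
Legal moves for Black: none.
In check with no legal moves → checkmate.

checkmate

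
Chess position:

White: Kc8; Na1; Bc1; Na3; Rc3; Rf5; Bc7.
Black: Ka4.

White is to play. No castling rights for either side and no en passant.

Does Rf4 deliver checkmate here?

After Rf4: black king on a4; in check: yes, from the white rook on f4.
King squares — a3: attacked by Bc1; b3: attacked by Na1; b4: attacked by Rf4; a5: attacked by Bc7; b5: attacked by Na3.
Black has no legal moves → checkmate.

yes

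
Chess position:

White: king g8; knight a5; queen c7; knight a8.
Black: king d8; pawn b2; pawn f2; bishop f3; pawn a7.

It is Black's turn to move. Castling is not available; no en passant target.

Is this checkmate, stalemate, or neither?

neither

Black to move; black king on d8.
In check: yes, from the white queen on c7.
Legal moves for Black: Ke8.
Black is in check but has 1 legal move → neither.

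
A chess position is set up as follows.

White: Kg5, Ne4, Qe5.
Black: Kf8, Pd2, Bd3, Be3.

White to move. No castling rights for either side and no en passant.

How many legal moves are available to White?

7

White to move; king on g5.
In check: yes, from the black bishop on e3.
Legal moves: Kg6, Kf6, Kh5, Kf5, Kh4, Kg4, Qf4+.
Count: 7.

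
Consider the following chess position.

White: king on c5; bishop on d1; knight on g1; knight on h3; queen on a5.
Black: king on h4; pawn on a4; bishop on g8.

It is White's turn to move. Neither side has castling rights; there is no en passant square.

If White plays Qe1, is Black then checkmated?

yes

After Qe1: black king on h4; in check: yes, from the white queen on e1.
King squares — g3: attacked by Qe1; h3: attacked by Ng1; g4: attacked by Bd1; g5: attacked by Nh3; h5: attacked by Bd1.
Black has no legal moves → checkmate.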